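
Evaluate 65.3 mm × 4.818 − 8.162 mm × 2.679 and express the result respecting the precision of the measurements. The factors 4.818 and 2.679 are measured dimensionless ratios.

65.3 × 4.818 = 314.6154 → 3.15 × 10^2 mm (3 s.f., last digit at the 10^0 place).
8.162 × 2.679 = 21.865998 → 21.87 mm (4 s.f., last digit at the 10^-2 place).
Difference: 292.749402 mm; keep the coarser place, 10^0.
Result: 293 mm.

293 mm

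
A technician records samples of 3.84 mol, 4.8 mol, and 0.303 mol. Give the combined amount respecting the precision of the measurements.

8.9 mol

3.84 mol + 4.8 mol + 0.303 mol = 8.943 mol.
Addition/subtraction keeps the fewest decimal places: 3.84 → 2 decimal places, 4.8 → 1 decimal place, 0.303 → 3 decimal places; limit is 1.
Rounded to 1 decimal place: 8.9 mol.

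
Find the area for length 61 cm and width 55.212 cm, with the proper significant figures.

area = 61 cm × 55.212 cm = 3367.932 cm².
61 has 2 significant figures; 55.212 has 5.
Division/multiplication keeps the fewest: 2 significant figures.
Rounded: 3.4 × 10^3 cm².

3.4 × 10^3 cm²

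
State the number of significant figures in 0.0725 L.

0.0725: leading zeros are not significant.

3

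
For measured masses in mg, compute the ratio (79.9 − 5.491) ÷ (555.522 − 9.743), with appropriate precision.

79.9 − 5.491 = 74.409, limited to 1 d.p. → 3 s.f.; 555.522 − 9.743 = 545.779, limited to 3 d.p. → 6 s.f.
Carrying full precision, 74.409 ÷ 545.779 = 0.136335403158…; keep min(3, 6) = 3 s.f.
Rounded to 3 significant figures: 0.136.

0.136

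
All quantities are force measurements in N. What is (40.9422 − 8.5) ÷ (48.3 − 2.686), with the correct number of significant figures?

0.711

40.9422 − 8.5 = 32.4422, limited to 1 d.p. → 3 s.f.; 48.3 − 2.686 = 45.614, limited to 1 d.p. → 3 s.f.
Carrying full precision, 32.4422 ÷ 45.614 = 0.711233393256…; keep min(3, 3) = 3 s.f.
Rounded to 3 significant figures: 0.711.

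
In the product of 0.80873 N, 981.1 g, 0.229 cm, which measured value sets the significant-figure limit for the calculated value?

0.80873 N → 5 s.f.; 981.1 g → 4 s.f.; 0.229 cm → 3 s.f.
The fewest is 3 significant figures, from 0.229 cm.

0.229 cm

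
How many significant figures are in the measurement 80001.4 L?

6

80001.4: zeros between nonzero digits are significant.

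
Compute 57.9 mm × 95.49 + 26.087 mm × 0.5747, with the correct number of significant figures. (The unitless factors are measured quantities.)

5.54 × 10^3 mm

57.9 × 95.49 = 5528.871 → 5.53 × 10^3 mm (3 s.f., last digit at the 10^1 place).
26.087 × 0.5747 = 14.9921989 → 14.99 mm (4 s.f., last digit at the 10^-2 place).
Sum: 5543.8631989 mm; keep the coarser place, 10^1.
Result: 5.54 × 10^3 mm.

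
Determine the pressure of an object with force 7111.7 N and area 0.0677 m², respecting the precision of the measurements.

pressure = 7111.7 N ÷ 0.0677 m² = 105047.267356… Pa.
7111.7 has 5 significant figures; 0.0677 has 3.
Division/multiplication keeps the fewest: 3 significant figures.
Rounded: 1.05 × 10^5 Pa.

1.05 × 10^5 Pa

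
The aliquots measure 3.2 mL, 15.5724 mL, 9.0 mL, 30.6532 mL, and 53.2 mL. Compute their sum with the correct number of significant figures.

3.2 mL + 15.5724 mL + 9.0 mL + 30.6532 mL + 53.2 mL = 111.6256 mL.
Addition/subtraction keeps the fewest decimal places: 3.2 → 1 decimal place, 15.5724 → 4 decimal places, 9.0 → 1 decimal place, 30.6532 → 4 decimal places, 53.2 → 1 decimal place; limit is 1.
Rounded to 1 decimal place: 111.6 mL.

111.6 mL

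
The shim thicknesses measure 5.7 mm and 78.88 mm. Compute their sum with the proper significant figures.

84.6 mm

5.7 mm + 78.88 mm = 84.58 mm.
Addition/subtraction keeps the fewest decimal places: 5.7 → 1 decimal place, 78.88 → 2 decimal places; limit is 1.
Rounded to 1 decimal place: 84.6 mm.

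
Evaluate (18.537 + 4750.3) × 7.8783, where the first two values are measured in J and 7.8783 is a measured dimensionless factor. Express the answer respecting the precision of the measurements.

18.537 J + 4750.3 J = 4768.837 J; the sum is limited to 1 decimal place (5 s.f.).
Carrying full precision, 4768.837 × 7.8783 = 37570.3285371 J; 7.8783 has 5 s.f., so the result keeps min(5, 5) = 5 s.f.
Rounded to 5 significant figures: 3.7570 × 10⁴ J.

3.7570 × 10⁴ J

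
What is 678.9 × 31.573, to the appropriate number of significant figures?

2.143 × 10⁴

678.9 × 31.573 = 21434.9097
Multiplication/division keeps the fewest significant figures: 678.9 → 4 s.f., 31.573 → 5 s.f.; limit is 4.
Rounded to 4 significant figures: 2.143 × 10⁴.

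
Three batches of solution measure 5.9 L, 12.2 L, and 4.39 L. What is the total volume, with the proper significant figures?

22.5 L

5.9 L + 12.2 L + 4.39 L = 22.49 L.
Addition/subtraction keeps the fewest decimal places: 5.9 → 1 decimal place, 12.2 → 1 decimal place, 4.39 → 2 decimal places; limit is 1.
Rounded to 1 decimal place: 22.5 L.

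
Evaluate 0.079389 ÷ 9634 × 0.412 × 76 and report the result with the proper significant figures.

0.079389 ÷ 9634 × 0.412 × 76 = 0.000258026610754…
Multiplication/division keeps the fewest significant figures: 0.079389 → 5 s.f., 9634 → 4 s.f., 0.412 → 3 s.f., 76 → 2 s.f.; limit is 2.
Rounded to 2 significant figures: 2.6 × 10⁻⁴.

2.6 × 10⁻⁴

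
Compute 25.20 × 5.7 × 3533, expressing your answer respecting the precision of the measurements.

25.20 × 5.7 × 3533 = 507480.12
Multiplication/division keeps the fewest significant figures: 25.20 → 4 s.f., 5.7 → 2 s.f., 3533 → 4 s.f.; limit is 2.
Rounded to 2 significant figures: 5.1 × 10⁵.

5.1 × 10⁵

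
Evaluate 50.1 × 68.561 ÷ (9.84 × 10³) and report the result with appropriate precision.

50.1 × 68.561 ÷ (9.84 × 10³) = 0.349075823171…
Multiplication/division keeps the fewest significant figures: 50.1 → 3 s.f., 68.561 → 5 s.f., 9.84 × 10³ → 3 s.f.; limit is 3.
Rounded to 3 significant figures: 0.349.

0.349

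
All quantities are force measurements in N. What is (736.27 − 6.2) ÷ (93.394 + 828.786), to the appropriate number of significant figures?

736.27 − 6.2 = 730.07, limited to 1 d.p. → 4 s.f.; 93.394 + 828.786 = 922.180, limited to 3 d.p. → 6 s.f.
Carrying full precision, 730.07 ÷ 922.180 = 0.791678414192…; keep min(4, 6) = 4 s.f.
Rounded to 4 significant figures: 0.7917.

0.7917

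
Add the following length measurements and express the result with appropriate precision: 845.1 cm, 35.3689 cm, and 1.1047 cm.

881.6 cm

845.1 cm + 35.3689 cm + 1.1047 cm = 881.5736 cm.
Addition/subtraction keeps the fewest decimal places: 845.1 → 1 decimal place, 35.3689 → 4 decimal places, 1.1047 → 4 decimal places; limit is 1.
Rounded to 1 decimal place: 881.6 cm.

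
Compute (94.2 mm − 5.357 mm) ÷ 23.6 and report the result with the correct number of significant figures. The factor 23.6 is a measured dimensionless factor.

3.76 mm

94.2 mm − 5.357 mm = 88.843 mm; the difference is limited to 1 decimal place (3 s.f.).
Carrying full precision, 88.843 ÷ 23.6 = 3.76453389831… mm; 23.6 has 3 s.f., so the result keeps min(3, 3) = 3 s.f.
Rounded to 3 significant figures: 3.76 mm.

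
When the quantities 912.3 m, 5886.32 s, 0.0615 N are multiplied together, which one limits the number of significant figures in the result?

912.3 m → 4 s.f.; 5886.32 s → 6 s.f.; 0.0615 N → 3 s.f.
The fewest is 3 significant figures, from 0.0615 N.

0.0615 N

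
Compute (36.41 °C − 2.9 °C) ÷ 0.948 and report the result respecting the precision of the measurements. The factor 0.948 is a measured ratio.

36.41 °C − 2.9 °C = 33.51 °C; the difference is limited to 1 decimal place (3 s.f.).
Carrying full precision, 33.51 ÷ 0.948 = 35.3481012658… °C; 0.948 has 3 s.f., so the result keeps min(3, 3) = 3 s.f.
Rounded to 3 significant figures: 35.3 °C.

35.3 °C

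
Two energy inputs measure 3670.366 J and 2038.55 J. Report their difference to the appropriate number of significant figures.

1631.82 J

3670.366 J − 2038.55 J = 1631.816 J.
Addition/subtraction keeps the fewest decimal places: 3670.366 → 3 decimal places, 2038.55 → 2 decimal places; limit is 2.
Rounded to 2 decimal places: 1631.82 J.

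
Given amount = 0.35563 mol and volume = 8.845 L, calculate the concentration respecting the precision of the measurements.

0.04021 mol/L

concentration = 0.35563 mol ÷ 8.845 L = 0.0402068965517… mol/L.
0.35563 has 5 significant figures; 8.845 has 4.
Division/multiplication keeps the fewest: 4 significant figures.
Rounded: 0.04021 mol/L.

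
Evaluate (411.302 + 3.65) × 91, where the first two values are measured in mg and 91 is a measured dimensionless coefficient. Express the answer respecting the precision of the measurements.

3.8 × 10^4 mg

411.302 mg + 3.65 mg = 414.952 mg; the sum is limited to 2 decimal places (5 s.f.).
Carrying full precision, 414.952 × 91 = 37760.632 mg; 91 has 2 s.f., so the result keeps min(5, 2) = 2 s.f.
Rounded to 2 significant figures: 3.8 × 10^4 mg.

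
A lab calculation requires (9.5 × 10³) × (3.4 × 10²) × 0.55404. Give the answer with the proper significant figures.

1.8 × 10⁶

(9.5 × 10³) × (3.4 × 10²) × 0.55404 = 1789549.2
Multiplication/division keeps the fewest significant figures: 9.5 × 10³ → 2 s.f., 3.4 × 10² → 2 s.f., 0.55404 → 5 s.f.; limit is 2.
Rounded to 2 significant figures: 1.8 × 10⁶.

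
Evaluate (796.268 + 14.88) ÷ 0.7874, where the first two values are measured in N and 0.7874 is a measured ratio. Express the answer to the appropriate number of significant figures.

796.268 N + 14.88 N = 811.148 N; the sum is limited to 2 decimal places (5 s.f.).
Carrying full precision, 811.148 ÷ 0.7874 = 1030.16002032… N; 0.7874 has 4 s.f., so the result keeps min(5, 4) = 4 s.f.
Rounded to 4 significant figures: 1030. N.

1030. N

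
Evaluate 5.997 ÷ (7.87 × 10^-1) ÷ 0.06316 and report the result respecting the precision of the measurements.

5.997 ÷ (7.87 × 10^-1) ÷ 0.06316 = 120.647185543…
Multiplication/division keeps the fewest significant figures: 5.997 → 4 s.f., 7.87 × 10^-1 → 3 s.f., 0.06316 → 4 s.f.; limit is 3.
Rounded to 3 significant figures: 121.

121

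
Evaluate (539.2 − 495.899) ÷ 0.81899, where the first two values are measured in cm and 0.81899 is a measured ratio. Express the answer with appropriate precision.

52.9 cm

539.2 cm − 495.899 cm = 43.301 cm; the difference is limited to 1 decimal place (3 s.f.).
Carrying full precision, 43.301 ÷ 0.81899 = 52.8712194288… cm; 0.81899 has 5 s.f., so the result keeps min(3, 5) = 3 s.f.
Rounded to 3 significant figures: 52.9 cm.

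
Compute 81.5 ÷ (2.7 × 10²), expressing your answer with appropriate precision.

0.30

81.5 ÷ (2.7 × 10²) = 0.301851851852…
Multiplication/division keeps the fewest significant figures: 81.5 → 3 s.f., 2.7 × 10² → 2 s.f.; limit is 2.
Rounded to 2 significant figures: 0.30.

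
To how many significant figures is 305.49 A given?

5

305.49: zeros between nonzero digits are significant.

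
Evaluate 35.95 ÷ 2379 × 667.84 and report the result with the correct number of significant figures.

35.95 ÷ 2379 × 667.84 = 10.0919915931…
Multiplication/division keeps the fewest significant figures: 35.95 → 4 s.f., 2379 → 4 s.f., 667.84 → 5 s.f.; limit is 4.
Rounded to 4 significant figures: 10.09.

10.09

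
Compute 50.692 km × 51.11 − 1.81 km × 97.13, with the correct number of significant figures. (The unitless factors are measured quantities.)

2415 km

50.692 × 51.11 = 2590.86812 → 2591 km (4 s.f., last digit at the 10^0 place).
1.81 × 97.13 = 175.8053 → 176 km (3 s.f., last digit at the 10^0 place).
Difference: 2415.06282 km; keep the coarser place, 10^0.
Result: 2415 km.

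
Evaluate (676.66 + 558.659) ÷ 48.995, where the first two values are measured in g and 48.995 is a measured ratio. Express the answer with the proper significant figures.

676.66 g + 558.659 g = 1235.319 g; the sum is limited to 2 decimal places (6 s.f.).
Carrying full precision, 1235.319 ÷ 48.995 = 25.2131646086… g; 48.995 has 5 s.f., so the result keeps min(6, 5) = 5 s.f.
Rounded to 5 significant figures: 25.213 g.

25.213 g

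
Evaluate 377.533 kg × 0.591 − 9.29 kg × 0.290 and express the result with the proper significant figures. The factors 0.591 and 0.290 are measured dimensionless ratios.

2.20 × 10² kg

377.533 × 0.591 = 223.122003 → 223 kg (3 s.f., last digit at the 10^0 place).
9.29 × 0.290 = 2.6941 → 2.69 kg (3 s.f., last digit at the 10^-2 place).
Difference: 220.427903 kg; keep the coarser place, 10^0.
Result: 2.20 × 10² kg.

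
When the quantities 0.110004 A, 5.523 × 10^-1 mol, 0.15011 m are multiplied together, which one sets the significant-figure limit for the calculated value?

0.110004 A → 6 s.f.; 5.523 × 10^-1 mol → 4 s.f.; 0.15011 m → 5 s.f.
The fewest is 4 significant figures, from 5.523 × 10^-1 mol.

5.523 × 10^-1 mol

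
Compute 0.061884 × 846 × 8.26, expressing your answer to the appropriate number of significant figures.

0.061884 × 846 × 8.26 = 432.44291664
Multiplication/division keeps the fewest significant figures: 0.061884 → 5 s.f., 846 → 3 s.f., 8.26 → 3 s.f.; limit is 3.
Rounded to 3 significant figures: 432.

432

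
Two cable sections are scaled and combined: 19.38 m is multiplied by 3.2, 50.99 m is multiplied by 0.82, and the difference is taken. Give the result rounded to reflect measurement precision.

2.0 × 10^1 m

19.38 × 3.2 = 62.016 → 62 m (2 s.f., last digit at the 10^0 place).
50.99 × 0.82 = 41.8118 → 42 m (2 s.f., last digit at the 10^0 place).
Difference: 20.2042 m; keep the coarser place, 10^0.
Result: 2.0 × 10^1 m.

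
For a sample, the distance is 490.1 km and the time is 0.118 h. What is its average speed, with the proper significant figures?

average speed = 490.1 km ÷ 0.118 h = 4153.38983051… km/h.
490.1 has 4 significant figures; 0.118 has 3.
Division/multiplication keeps the fewest: 3 significant figures.
Rounded: 4.15 × 10^3 km/h.

4.15 × 10^3 km/h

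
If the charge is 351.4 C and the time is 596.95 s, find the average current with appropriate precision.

average current = 351.4 C ÷ 596.95 s = 0.588659016668… A.
351.4 has 4 significant figures; 596.95 has 5.
Division/multiplication keeps the fewest: 4 significant figures.
Rounded: 0.5887 A.

0.5887 A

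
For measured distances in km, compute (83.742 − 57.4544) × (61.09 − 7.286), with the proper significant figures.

83.742 − 57.4544 = 26.2876, limited to 3 d.p. → 5 s.f.; 61.09 − 7.286 = 53.804, limited to 2 d.p. → 4 s.f.
Carrying full precision, 26.2876 × 53.804 = 1414.3780304; keep min(5, 4) = 4 s.f.
Rounded to 4 significant figures: 1414 km².

1414 km²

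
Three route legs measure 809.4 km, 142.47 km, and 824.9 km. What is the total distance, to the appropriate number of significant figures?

809.4 km + 142.47 km + 824.9 km = 1776.77 km.
Addition/subtraction keeps the fewest decimal places: 809.4 → 1 decimal place, 142.47 → 2 decimal places, 824.9 → 1 decimal place; limit is 1.
Rounded to 1 decimal place: 1776.8 km.

1776.8 km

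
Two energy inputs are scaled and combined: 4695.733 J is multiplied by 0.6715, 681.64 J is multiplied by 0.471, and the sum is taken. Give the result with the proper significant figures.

3474 J

4695.733 × 0.6715 = 3153.1847095 → 3153 J (4 s.f., last digit at the 10^0 place).
681.64 × 0.471 = 321.05244 → 3.21 × 10^2 J (3 s.f., last digit at the 10^0 place).
Sum: 3474.2371495 J; keep the coarser place, 10^0.
Result: 3474 J.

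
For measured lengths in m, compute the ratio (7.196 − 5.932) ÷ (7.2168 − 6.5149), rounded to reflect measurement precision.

7.196 − 5.932 = 1.264, limited to 3 d.p. → 4 s.f.; 7.2168 − 6.5149 = 0.7019, limited to 4 d.p. → 4 s.f.
Carrying full precision, 1.264 ÷ 0.7019 = 1.80082632854…; keep min(4, 4) = 4 s.f.
Rounded to 4 significant figures: 1.801.

1.801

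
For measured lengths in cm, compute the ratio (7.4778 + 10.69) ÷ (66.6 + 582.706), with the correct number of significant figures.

0.02798

7.4778 + 10.69 = 18.1678, limited to 2 d.p. → 4 s.f.; 66.6 + 582.706 = 649.306, limited to 1 d.p. → 4 s.f.
Carrying full precision, 18.1678 ÷ 649.306 = 0.0279803359279…; keep min(4, 4) = 4 s.f.
Rounded to 4 significant figures: 0.02798.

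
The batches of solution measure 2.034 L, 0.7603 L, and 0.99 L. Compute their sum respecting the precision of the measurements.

3.78 L

2.034 L + 0.7603 L + 0.99 L = 3.7843 L.
Addition/subtraction keeps the fewest decimal places: 2.034 → 3 decimal places, 0.7603 → 4 decimal places, 0.99 → 2 decimal places; limit is 2.
Rounded to 2 decimal places: 3.78 L.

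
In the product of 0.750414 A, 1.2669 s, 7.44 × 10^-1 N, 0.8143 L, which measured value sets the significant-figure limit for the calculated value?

7.44 × 10^-1 N

0.750414 A → 6 s.f.; 1.2669 s → 5 s.f.; 7.44 × 10^-1 N → 3 s.f.; 0.8143 L → 4 s.f.
The fewest is 3 significant figures, from 7.44 × 10^-1 N.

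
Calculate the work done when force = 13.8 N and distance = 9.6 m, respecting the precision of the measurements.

work done = 13.8 N × 9.6 m = 132.48 J.
13.8 has 3 significant figures; 9.6 has 2.
Division/multiplication keeps the fewest: 2 significant figures.
Rounded: 1.3 × 10^2 J.

1.3 × 10^2 J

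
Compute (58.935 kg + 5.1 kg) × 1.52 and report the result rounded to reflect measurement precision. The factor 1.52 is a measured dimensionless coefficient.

58.935 kg + 5.1 kg = 64.035 kg; the sum is limited to 1 decimal place (3 s.f.).
Carrying full precision, 64.035 × 1.52 = 97.3332 kg; 1.52 has 3 s.f., so the result keeps min(3, 3) = 3 s.f.
Rounded to 3 significant figures: 97.3 kg.

97.3 kg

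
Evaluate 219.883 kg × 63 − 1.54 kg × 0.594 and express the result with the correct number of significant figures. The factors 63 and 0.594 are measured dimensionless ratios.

219.883 × 63 = 13852.629 → 1.4 × 10⁴ kg (2 s.f., last digit at the 10^3 place).
1.54 × 0.594 = 0.91476 → 0.915 kg (3 s.f., last digit at the 10^-3 place).
Difference: 13851.71424 kg; keep the coarser place, 10^3.
Result: 1.4 × 10⁴ kg.

1.4 × 10⁴ kg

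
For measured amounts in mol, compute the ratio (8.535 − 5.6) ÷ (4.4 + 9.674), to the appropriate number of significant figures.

0.21

8.535 − 5.6 = 2.935, limited to 1 d.p. → 2 s.f.; 4.4 + 9.674 = 14.074, limited to 1 d.p. → 3 s.f.
Carrying full precision, 2.935 ÷ 14.074 = 0.208540571266…; keep min(2, 3) = 2 s.f.
Rounded to 2 significant figures: 0.21.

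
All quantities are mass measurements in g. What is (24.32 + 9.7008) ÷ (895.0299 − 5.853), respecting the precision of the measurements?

0.03826

24.32 + 9.7008 = 34.0208, limited to 2 d.p. → 4 s.f.; 895.0299 − 5.853 = 889.1769, limited to 3 d.p. → 6 s.f.
Carrying full precision, 34.0208 ÷ 889.1769 = 0.0382610029568…; keep min(4, 6) = 4 s.f.
Rounded to 4 significant figures: 0.03826.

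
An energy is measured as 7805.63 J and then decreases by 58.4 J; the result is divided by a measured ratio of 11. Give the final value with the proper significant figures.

7805.63 J − 58.4 J = 7747.23 J; the difference is limited to 1 decimal place (5 s.f.).
Carrying full precision, 7747.23 ÷ 11 = 704.293636364… J; 11 has 2 s.f., so the result keeps min(5, 2) = 2 s.f.
Rounded to 2 significant figures: 7.0 × 10² J.

7.0 × 10² J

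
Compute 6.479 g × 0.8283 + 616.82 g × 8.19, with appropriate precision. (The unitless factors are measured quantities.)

5.06 × 10³ g

6.479 × 0.8283 = 5.3665557 → 5.367 g (4 s.f., last digit at the 10^-3 place).
616.82 × 8.19 = 5051.7558 → 5.05 × 10³ g (3 s.f., last digit at the 10^1 place).
Sum: 5057.1223557 g; keep the coarser place, 10^1.
Result: 5.06 × 10³ g.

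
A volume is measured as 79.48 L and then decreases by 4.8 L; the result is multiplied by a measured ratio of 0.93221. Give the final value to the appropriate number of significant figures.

79.48 L − 4.8 L = 74.68 L; the difference is limited to 1 decimal place (3 s.f.).
Carrying full precision, 74.68 × 0.93221 = 69.6174428 L; 0.93221 has 5 s.f., so the result keeps min(3, 5) = 3 s.f.
Rounded to 3 significant figures: 69.6 L.

69.6 L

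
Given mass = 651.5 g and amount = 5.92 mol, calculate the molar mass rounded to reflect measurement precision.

110. g/mol

molar mass = 651.5 g ÷ 5.92 mol = 110.050675676… g/mol.
651.5 has 4 significant figures; 5.92 has 3.
Division/multiplication keeps the fewest: 3 significant figures.
Rounded: 110. g/mol.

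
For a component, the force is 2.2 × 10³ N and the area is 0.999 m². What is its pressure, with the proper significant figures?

pressure = 2.2 × 10³ N ÷ 0.999 m² = 2202.2022022… Pa.
2.2 × 10³ has 2 significant figures; 0.999 has 3.
Division/multiplication keeps the fewest: 2 significant figures.
Rounded: 2.2 × 10³ Pa.

2.2 × 10³ Pa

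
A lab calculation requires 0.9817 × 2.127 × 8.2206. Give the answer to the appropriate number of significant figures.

0.9817 × 2.127 × 8.2206 = 17.1652367435…
Multiplication/division keeps the fewest significant figures: 0.9817 → 4 s.f., 2.127 → 4 s.f., 8.2206 → 5 s.f.; limit is 4.
Rounded to 4 significant figures: 17.17.

17.17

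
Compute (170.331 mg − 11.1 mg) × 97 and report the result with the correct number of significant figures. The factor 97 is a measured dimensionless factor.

170.331 mg − 11.1 mg = 159.231 mg; the difference is limited to 1 decimal place (4 s.f.).
Carrying full precision, 159.231 × 97 = 15445.407 mg; 97 has 2 s.f., so the result keeps min(4, 2) = 2 s.f.
Rounded to 2 significant figures: 1.5 × 10^4 mg.

1.5 × 10^4 mg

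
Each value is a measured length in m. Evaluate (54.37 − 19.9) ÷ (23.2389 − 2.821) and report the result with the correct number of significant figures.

54.37 − 19.9 = 34.47, limited to 1 d.p. → 3 s.f.; 23.2389 − 2.821 = 20.4179, limited to 3 d.p. → 5 s.f.
Carrying full precision, 34.47 ÷ 20.4179 = 1.68822454807…; keep min(3, 5) = 3 s.f.
Rounded to 3 significant figures: 1.69.

1.69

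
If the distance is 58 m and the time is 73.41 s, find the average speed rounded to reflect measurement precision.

average speed = 58 m ÷ 73.41 s = 0.790083094946… m/s.
58 has 2 significant figures; 73.41 has 4.
Division/multiplication keeps the fewest: 2 significant figures.
Rounded: 0.79 m/s.

0.79 m/s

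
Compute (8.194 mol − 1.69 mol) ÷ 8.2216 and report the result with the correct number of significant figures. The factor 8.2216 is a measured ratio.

8.194 mol − 1.69 mol = 6.504 mol; the difference is limited to 2 decimal places (3 s.f.).
Carrying full precision, 6.504 ÷ 8.2216 = 0.791086893062… mol; 8.2216 has 5 s.f., so the result keeps min(3, 5) = 3 s.f.
Rounded to 3 significant figures: 0.791 mol.

0.791 mol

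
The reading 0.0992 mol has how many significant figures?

0.0992: leading zeros are not significant.

3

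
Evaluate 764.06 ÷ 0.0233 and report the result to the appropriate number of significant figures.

3.28 × 10⁴

764.06 ÷ 0.0233 = 32792.2746781…
Multiplication/division keeps the fewest significant figures: 764.06 → 5 s.f., 0.0233 → 3 s.f.; limit is 3.
Rounded to 3 significant figures: 3.28 × 10⁴.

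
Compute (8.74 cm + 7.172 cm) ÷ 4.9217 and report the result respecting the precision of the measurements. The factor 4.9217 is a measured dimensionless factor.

8.74 cm + 7.172 cm = 15.912 cm; the sum is limited to 2 decimal places (4 s.f.).
Carrying full precision, 15.912 ÷ 4.9217 = 3.23302923786… cm; 4.9217 has 5 s.f., so the result keeps min(4, 5) = 4 s.f.
Rounded to 4 significant figures: 3.233 cm.

3.233 cm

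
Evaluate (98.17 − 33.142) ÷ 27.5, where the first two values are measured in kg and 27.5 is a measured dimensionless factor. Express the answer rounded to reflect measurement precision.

98.17 kg − 33.142 kg = 65.028 kg; the difference is limited to 2 decimal places (4 s.f.).
Carrying full precision, 65.028 ÷ 27.5 = 2.36465454545… kg; 27.5 has 3 s.f., so the result keeps min(4, 3) = 3 s.f.
Rounded to 3 significant figures: 2.36 kg.

2.36 kg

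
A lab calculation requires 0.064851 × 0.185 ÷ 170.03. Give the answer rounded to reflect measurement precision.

7.06 × 10⁻⁵

0.064851 × 0.185 ÷ 170.03 = 0.0000705606951714…
Multiplication/division keeps the fewest significant figures: 0.064851 → 5 s.f., 0.185 → 3 s.f., 170.03 → 5 s.f.; limit is 3.
Rounded to 3 significant figures: 7.06 × 10⁻⁵.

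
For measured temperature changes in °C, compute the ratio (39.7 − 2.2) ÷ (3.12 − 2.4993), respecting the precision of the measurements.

39.7 − 2.2 = 37.5, limited to 1 d.p. → 3 s.f.; 3.12 − 2.4993 = 0.6207, limited to 2 d.p. → 2 s.f.
Carrying full precision, 37.5 ÷ 0.6207 = 60.415659739…; keep min(3, 2) = 2 s.f.
Rounded to 2 significant figures: 6.0 × 10^1.

6.0 × 10^1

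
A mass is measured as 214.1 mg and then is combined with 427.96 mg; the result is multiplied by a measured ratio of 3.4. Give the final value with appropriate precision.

214.1 mg + 427.96 mg = 642.06 mg; the sum is limited to 1 decimal place (4 s.f.).
Carrying full precision, 642.06 × 3.4 = 2183.004 mg; 3.4 has 2 s.f., so the result keeps min(4, 2) = 2 s.f.
Rounded to 2 significant figures: 2.2 × 10^3 mg.

2.2 × 10^3 mg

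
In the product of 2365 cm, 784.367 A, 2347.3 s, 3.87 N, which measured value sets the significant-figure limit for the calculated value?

2365 cm → 4 s.f.; 784.367 A → 6 s.f.; 2347.3 s → 5 s.f.; 3.87 N → 3 s.f.
The fewest is 3 significant figures, from 3.87 N.

3.87 N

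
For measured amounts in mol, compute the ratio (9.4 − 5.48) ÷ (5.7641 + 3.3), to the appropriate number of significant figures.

9.4 − 5.48 = 3.92, limited to 1 d.p. → 2 s.f.; 5.7641 + 3.3 = 9.0641, limited to 1 d.p. → 2 s.f.
Carrying full precision, 3.92 ÷ 9.0641 = 0.432475369866…; keep min(2, 2) = 2 s.f.
Rounded to 2 significant figures: 0.43.

0.43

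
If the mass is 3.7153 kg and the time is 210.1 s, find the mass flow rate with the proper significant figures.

0.01768 kg/s

mass flow rate = 3.7153 kg ÷ 210.1 s = 0.0176834840552… kg/s.
3.7153 has 5 significant figures; 210.1 has 4.
Division/multiplication keeps the fewest: 4 significant figures.
Rounded: 0.01768 kg/s.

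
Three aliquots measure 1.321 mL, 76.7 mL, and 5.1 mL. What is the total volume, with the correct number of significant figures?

83.1 mL

1.321 mL + 76.7 mL + 5.1 mL = 83.121 mL.
Addition/subtraction keeps the fewest decimal places: 1.321 → 3 decimal places, 76.7 → 1 decimal place, 5.1 → 1 decimal place; limit is 1.
Rounded to 1 decimal place: 83.1 mL.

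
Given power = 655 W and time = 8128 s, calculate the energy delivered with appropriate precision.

energy delivered = 655 W × 8128 s = 5323840 J.
655 has 3 significant figures; 8128 has 4.
Division/multiplication keeps the fewest: 3 significant figures.
Rounded: 5.32 × 10⁶ J.

5.32 × 10⁶ J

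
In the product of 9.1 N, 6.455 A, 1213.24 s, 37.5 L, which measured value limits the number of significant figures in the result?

9.1 N → 2 s.f.; 6.455 A → 4 s.f.; 1213.24 s → 6 s.f.; 37.5 L → 3 s.f.
The fewest is 2 significant figures, from 9.1 N.

9.1 N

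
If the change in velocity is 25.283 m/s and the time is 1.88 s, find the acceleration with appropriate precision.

13.4 m/s²

acceleration = 25.283 m/s ÷ 1.88 s = 13.4484042553… m/s².
25.283 has 5 significant figures; 1.88 has 3.
Division/multiplication keeps the fewest: 3 significant figures.
Rounded: 13.4 m/s².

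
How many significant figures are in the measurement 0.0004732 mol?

0.0004732: leading zeros are not significant.

4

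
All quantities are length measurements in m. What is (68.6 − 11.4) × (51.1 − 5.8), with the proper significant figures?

68.6 − 11.4 = 57.2, limited to 1 d.p. → 3 s.f.; 51.1 − 5.8 = 45.3, limited to 1 d.p. → 3 s.f.
Carrying full precision, 57.2 × 45.3 = 2591.16; keep min(3, 3) = 3 s.f.
Rounded to 3 significant figures: 2.59 × 10³ m².

2.59 × 10³ m²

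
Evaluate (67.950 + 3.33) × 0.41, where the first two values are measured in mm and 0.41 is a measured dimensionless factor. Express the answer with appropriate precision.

29 mm

67.950 mm + 3.33 mm = 71.280 mm; the sum is limited to 2 decimal places (4 s.f.).
Carrying full precision, 71.280 × 0.41 = 29.2248 mm; 0.41 has 2 s.f., so the result keeps min(4, 2) = 2 s.f.
Rounded to 2 significant figures: 29 mm.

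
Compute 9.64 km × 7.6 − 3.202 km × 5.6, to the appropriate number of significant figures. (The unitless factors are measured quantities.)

9.64 × 7.6 = 73.264 → 73 km (2 s.f., last digit at the 10^0 place).
3.202 × 5.6 = 17.9312 → 18 km (2 s.f., last digit at the 10^0 place).
Difference: 55.3328 km; keep the coarser place, 10^0.
Result: 55 km.

55 km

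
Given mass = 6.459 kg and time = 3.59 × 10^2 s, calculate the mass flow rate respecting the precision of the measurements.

mass flow rate = 6.459 kg ÷ 3.59 × 10^2 s = 0.017991643454… kg/s.
6.459 has 4 significant figures; 3.59 × 10^2 has 3.
Division/multiplication keeps the fewest: 3 significant figures.
Rounded: 0.0180 kg/s.

0.0180 kg/s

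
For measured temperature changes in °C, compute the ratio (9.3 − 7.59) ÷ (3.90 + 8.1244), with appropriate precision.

9.3 − 7.59 = 1.71, limited to 1 d.p. → 2 s.f.; 3.90 + 8.1244 = 12.0244, limited to 2 d.p. → 4 s.f.
Carrying full precision, 1.71 ÷ 12.0244 = 0.142210837963…; keep min(2, 4) = 2 s.f.
Rounded to 2 significant figures: 0.14.

0.14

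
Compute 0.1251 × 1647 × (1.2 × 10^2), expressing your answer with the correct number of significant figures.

0.1251 × 1647 × (1.2 × 10^2) = 24724.764
Multiplication/division keeps the fewest significant figures: 0.1251 → 4 s.f., 1647 → 4 s.f., 1.2 × 10^2 → 2 s.f.; limit is 2.
Rounded to 2 significant figures: 2.5 × 10^4.

2.5 × 10^4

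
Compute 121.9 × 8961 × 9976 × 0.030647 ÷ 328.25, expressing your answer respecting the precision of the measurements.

1.017 × 10^6

121.9 × 8961 × 9976 × 0.030647 ÷ 328.25 = 1017419.03116…
Multiplication/division keeps the fewest significant figures: 121.9 → 4 s.f., 8961 → 4 s.f., 9976 → 4 s.f., 0.030647 → 5 s.f., 328.25 → 5 s.f.; limit is 4.
Rounded to 4 significant figures: 1.017 × 10^6.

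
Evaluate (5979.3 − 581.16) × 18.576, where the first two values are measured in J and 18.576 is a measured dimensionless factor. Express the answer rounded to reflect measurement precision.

1.0028 × 10^5 J

5979.3 J − 581.16 J = 5398.14 J; the difference is limited to 1 decimal place (5 s.f.).
Carrying full precision, 5398.14 × 18.576 = 100275.84864 J; 18.576 has 5 s.f., so the result keeps min(5, 5) = 5 s.f.
Rounded to 5 significant figures: 1.0028 × 10^5 J.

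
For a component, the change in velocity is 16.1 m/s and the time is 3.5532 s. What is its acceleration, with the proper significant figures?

4.53 m/s²

acceleration = 16.1 m/s ÷ 3.5532 s = 4.53112687155… m/s².
16.1 has 3 significant figures; 3.5532 has 5.
Division/multiplication keeps the fewest: 3 significant figures.
Rounded: 4.53 m/s².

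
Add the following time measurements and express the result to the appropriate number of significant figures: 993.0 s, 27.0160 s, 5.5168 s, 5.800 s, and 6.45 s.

993.0 s + 27.0160 s + 5.5168 s + 5.800 s + 6.45 s = 1037.7828 s.
Addition/subtraction keeps the fewest decimal places: 993.0 → 1 decimal place, 27.0160 → 4 decimal places, 5.5168 → 4 decimal places, 5.800 → 3 decimal places, 6.45 → 2 decimal places; limit is 1.
Rounded to 1 decimal place: 1.0378 × 10³ s.

1.0378 × 10³ s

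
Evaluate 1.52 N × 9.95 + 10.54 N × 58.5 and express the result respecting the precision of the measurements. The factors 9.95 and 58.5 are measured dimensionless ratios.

632 N

1.52 × 9.95 = 15.124 → 15.1 N (3 s.f., last digit at the 10^-1 place).
10.54 × 58.5 = 616.59 → 617 N (3 s.f., last digit at the 10^0 place).
Sum: 631.714 N; keep the coarser place, 10^0.
Result: 632 N.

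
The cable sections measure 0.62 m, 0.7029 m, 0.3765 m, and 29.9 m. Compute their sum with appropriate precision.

31.6 m

0.62 m + 0.7029 m + 0.3765 m + 29.9 m = 31.5994 m.
Addition/subtraction keeps the fewest decimal places: 0.62 → 2 decimal places, 0.7029 → 4 decimal places, 0.3765 → 4 decimal places, 29.9 → 1 decimal place; limit is 1.
Rounded to 1 decimal place: 31.6 m.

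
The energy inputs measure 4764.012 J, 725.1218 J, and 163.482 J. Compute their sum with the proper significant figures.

4764.012 J + 725.1218 J + 163.482 J = 5652.6158 J.
Addition/subtraction keeps the fewest decimal places: 4764.012 → 3 decimal places, 725.1218 → 4 decimal places, 163.482 → 3 decimal places; limit is 3.
Rounded to 3 decimal places: 5652.616 J.

5652.616 J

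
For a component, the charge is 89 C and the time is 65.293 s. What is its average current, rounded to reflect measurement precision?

1.4 A

average current = 89 C ÷ 65.293 s = 1.36308639517… A.
89 has 2 significant figures; 65.293 has 5.
Division/multiplication keeps the fewest: 2 significant figures.
Rounded: 1.4 A.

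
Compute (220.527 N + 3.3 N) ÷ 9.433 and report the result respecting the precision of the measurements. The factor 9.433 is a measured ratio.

23.73 N

220.527 N + 3.3 N = 223.827 N; the sum is limited to 1 decimal place (4 s.f.).
Carrying full precision, 223.827 ÷ 9.433 = 23.7280822644… N; 9.433 has 4 s.f., so the result keeps min(4, 4) = 4 s.f.
Rounded to 4 significant figures: 23.73 N.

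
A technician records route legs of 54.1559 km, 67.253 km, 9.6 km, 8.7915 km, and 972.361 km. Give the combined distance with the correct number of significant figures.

54.1559 km + 67.253 km + 9.6 km + 8.7915 km + 972.361 km = 1112.1614 km.
Addition/subtraction keeps the fewest decimal places: 54.1559 → 4 decimal places, 67.253 → 3 decimal places, 9.6 → 1 decimal place, 8.7915 → 4 decimal places, 972.361 → 3 decimal places; limit is 1.
Rounded to 1 decimal place: 1112.2 km.

1112.2 km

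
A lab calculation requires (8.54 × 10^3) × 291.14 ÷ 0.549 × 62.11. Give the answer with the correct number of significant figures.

2.81 × 10^8

(8.54 × 10^3) × 291.14 ÷ 0.549 × 62.11 = 281286528.444…
Multiplication/division keeps the fewest significant figures: 8.54 × 10^3 → 3 s.f., 291.14 → 5 s.f., 0.549 → 3 s.f., 62.11 → 4 s.f.; limit is 3.
Rounded to 3 significant figures: 2.81 × 10^8.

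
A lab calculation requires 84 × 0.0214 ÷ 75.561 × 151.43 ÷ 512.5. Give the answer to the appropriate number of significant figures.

0.0070

84 × 0.0214 ÷ 75.561 × 151.43 ÷ 512.5 = 0.0070293216303…
Multiplication/division keeps the fewest significant figures: 84 → 2 s.f., 0.0214 → 3 s.f., 75.561 → 5 s.f., 151.43 → 5 s.f., 512.5 → 4 s.f.; limit is 2.
Rounded to 2 significant figures: 0.0070.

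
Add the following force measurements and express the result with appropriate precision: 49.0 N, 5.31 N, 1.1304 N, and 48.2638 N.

49.0 N + 5.31 N + 1.1304 N + 48.2638 N = 103.7042 N.
Addition/subtraction keeps the fewest decimal places: 49.0 → 1 decimal place, 5.31 → 2 decimal places, 1.1304 → 4 decimal places, 48.2638 → 4 decimal places; limit is 1.
Rounded to 1 decimal place: 103.7 N.

103.7 N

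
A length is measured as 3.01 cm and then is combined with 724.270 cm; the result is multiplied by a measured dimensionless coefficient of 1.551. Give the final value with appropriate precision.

3.01 cm + 724.270 cm = 727.280 cm; the sum is limited to 2 decimal places (5 s.f.).
Carrying full precision, 727.280 × 1.551 = 1128.01128 cm; 1.551 has 4 s.f., so the result keeps min(5, 4) = 4 s.f.
Rounded to 4 significant figures: 1128 cm.

1128 cm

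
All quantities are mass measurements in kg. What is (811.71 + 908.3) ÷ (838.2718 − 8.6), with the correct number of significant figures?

811.71 + 908.3 = 1720.01, limited to 1 d.p. → 5 s.f.; 838.2718 − 8.6 = 829.6718, limited to 1 d.p. → 4 s.f.
Carrying full precision, 1720.01 ÷ 829.6718 = 2.07312096181…; keep min(5, 4) = 4 s.f.
Rounded to 4 significant figures: 2.073.

2.073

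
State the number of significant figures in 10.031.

5

10.031: zeros between nonzero digits are significant.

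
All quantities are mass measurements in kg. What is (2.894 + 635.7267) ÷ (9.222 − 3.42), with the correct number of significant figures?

1.10 × 10²

2.894 + 635.7267 = 638.6207, limited to 3 d.p. → 6 s.f.; 9.222 − 3.42 = 5.802, limited to 2 d.p. → 3 s.f.
Carrying full precision, 638.6207 ÷ 5.802 = 110.069062392…; keep min(6, 3) = 3 s.f.
Rounded to 3 significant figures: 1.10 × 10².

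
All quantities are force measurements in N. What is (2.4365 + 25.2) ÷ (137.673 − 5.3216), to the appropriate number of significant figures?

2.4365 + 25.2 = 27.6365, limited to 1 d.p. → 3 s.f.; 137.673 − 5.3216 = 132.3514, limited to 3 d.p. → 6 s.f.
Carrying full precision, 27.6365 ÷ 132.3514 = 0.208811542606…; keep min(3, 6) = 3 s.f.
Rounded to 3 significant figures: 0.209.

0.209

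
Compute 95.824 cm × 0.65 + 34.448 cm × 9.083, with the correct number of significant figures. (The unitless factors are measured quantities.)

95.824 × 0.65 = 62.2856 → 62 cm (2 s.f., last digit at the 10^0 place).
34.448 × 9.083 = 312.891184 → 312.9 cm (4 s.f., last digit at the 10^-1 place).
Sum: 375.176784 cm; keep the coarser place, 10^0.
Result: 375 cm.

375 cm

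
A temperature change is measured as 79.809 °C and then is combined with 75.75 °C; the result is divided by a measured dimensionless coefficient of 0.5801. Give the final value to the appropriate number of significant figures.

268.2 °C

79.809 °C + 75.75 °C = 155.559 °C; the sum is limited to 2 decimal places (5 s.f.).
Carrying full precision, 155.559 ÷ 0.5801 = 268.158938114… °C; 0.5801 has 4 s.f., so the result keeps min(5, 4) = 4 s.f.
Rounded to 4 significant figures: 268.2 °C.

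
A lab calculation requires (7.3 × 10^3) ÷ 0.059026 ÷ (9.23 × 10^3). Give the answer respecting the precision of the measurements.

13

(7.3 × 10^3) ÷ 0.059026 ÷ (9.23 × 10^3) = 13.3991671738…
Multiplication/division keeps the fewest significant figures: 7.3 × 10^3 → 2 s.f., 0.059026 → 5 s.f., 9.23 × 10^3 → 3 s.f.; limit is 2.
Rounded to 2 significant figures: 13.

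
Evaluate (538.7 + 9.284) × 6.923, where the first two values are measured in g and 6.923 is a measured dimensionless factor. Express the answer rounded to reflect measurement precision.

538.7 g + 9.284 g = 547.984 g; the sum is limited to 1 decimal place (4 s.f.).
Carrying full precision, 547.984 × 6.923 = 3793.693232 g; 6.923 has 4 s.f., so the result keeps min(4, 4) = 4 s.f.
Rounded to 4 significant figures: 3794 g.

3794 g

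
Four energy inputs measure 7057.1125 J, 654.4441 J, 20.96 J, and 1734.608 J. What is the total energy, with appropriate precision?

7057.1125 J + 654.4441 J + 20.96 J + 1734.608 J = 9467.1246 J.
Addition/subtraction keeps the fewest decimal places: 7057.1125 → 4 decimal places, 654.4441 → 4 decimal places, 20.96 → 2 decimal places, 1734.608 → 3 decimal places; limit is 2.
Rounded to 2 decimal places: 9467.12 J.

9467.12 J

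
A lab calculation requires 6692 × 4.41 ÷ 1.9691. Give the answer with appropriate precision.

1.50 × 10^4

6692 × 4.41 ÷ 1.9691 = 14987.4155706…
Multiplication/division keeps the fewest significant figures: 6692 → 4 s.f., 4.41 → 3 s.f., 1.9691 → 5 s.f.; limit is 3.
Rounded to 3 significant figures: 1.50 × 10^4.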